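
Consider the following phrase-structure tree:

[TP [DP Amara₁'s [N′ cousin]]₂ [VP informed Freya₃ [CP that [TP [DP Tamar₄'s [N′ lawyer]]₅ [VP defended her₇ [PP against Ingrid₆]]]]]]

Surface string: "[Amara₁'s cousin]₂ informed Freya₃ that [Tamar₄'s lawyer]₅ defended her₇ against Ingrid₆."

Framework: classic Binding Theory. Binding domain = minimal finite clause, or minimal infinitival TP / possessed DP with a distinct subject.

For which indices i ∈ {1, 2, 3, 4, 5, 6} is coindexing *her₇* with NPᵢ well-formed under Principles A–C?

{1, 2, 3, 4}

*her* is a pronoun, so Principle B applies: it must be free in its binding domain.
Binding domain of *her₇*: the embedded TP, whose subject is [Tamar₄'s lawyer]₅.
*Amara₁* and the pronoun do not c-command one another → neither Principle B nor Principle C is at stake; coindexation permitted.
*[Amara₁'s cousin]₂* c-commands the pronoun but from outside its binding domain, and is not c-commanded by it → coindexation permitted.
*Freya₃* c-commands the pronoun but from outside its binding domain, and is not c-commanded by it → coindexation permitted.
*Tamar₄* and the pronoun do not c-command one another → neither Principle B nor Principle C is at stake; coindexation permitted.
*[Tamar₄'s lawyer]₅* c-commands the pronoun within its binding domain → coindexation would violate Principle B.
*Ingrid₆*: the pronoun c-commands this R-expression → coindexation would violate Principle C on *Ingrid₆*.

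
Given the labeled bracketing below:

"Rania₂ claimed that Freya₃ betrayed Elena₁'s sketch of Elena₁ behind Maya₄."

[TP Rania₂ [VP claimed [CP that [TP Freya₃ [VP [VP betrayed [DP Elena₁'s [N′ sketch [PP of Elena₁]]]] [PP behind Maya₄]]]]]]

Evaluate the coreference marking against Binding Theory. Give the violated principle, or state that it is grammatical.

Principle C

The two coindexed NPs are *Elena₁* (the lower occurrence) and *Elena₁* (the higher occurrence).
*Elena₁* (the lower occurrence) is an R-expression. Principle C requires it to be free everywhere.
*Elena₁* (the higher occurrence) c-commands it and carries the same index.
The R-expression is bound → Principle C violation.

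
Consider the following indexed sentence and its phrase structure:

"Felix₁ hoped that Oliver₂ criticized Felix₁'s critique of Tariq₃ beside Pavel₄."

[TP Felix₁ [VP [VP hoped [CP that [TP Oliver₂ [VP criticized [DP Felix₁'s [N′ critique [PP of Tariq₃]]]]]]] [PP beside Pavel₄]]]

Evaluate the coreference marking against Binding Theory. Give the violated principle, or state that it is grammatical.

Principle C

The two coindexed NPs are *Felix₁* (the higher occurrence) and *Felix₁* (the lower occurrence).
*Felix₁* (the lower occurrence) is an R-expression. Principle C requires it to be free everywhere.
*Felix₁* (the higher occurrence) c-commands it and carries the same index.
The R-expression is bound → Principle C violation.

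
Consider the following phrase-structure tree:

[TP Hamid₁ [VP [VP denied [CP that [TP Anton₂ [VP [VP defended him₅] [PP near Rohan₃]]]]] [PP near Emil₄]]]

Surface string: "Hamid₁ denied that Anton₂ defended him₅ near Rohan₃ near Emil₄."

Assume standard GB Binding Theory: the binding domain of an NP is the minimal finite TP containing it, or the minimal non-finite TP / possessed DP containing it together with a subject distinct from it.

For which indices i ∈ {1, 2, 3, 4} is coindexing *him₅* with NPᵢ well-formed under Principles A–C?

{1, 3, 4}

*him* is a pronoun, so Principle B applies: it must be free in its binding domain.
Binding domain of *him₅*: the embedded TP, whose subject is Anton₂.
*Hamid₁* c-commands the pronoun but from outside its binding domain, and is not c-commanded by it → coindexation permitted.
*Anton₂* c-commands the pronoun within its binding domain → coindexation would violate Principle B.
*Rohan₃* and the pronoun do not c-command one another → neither Principle B nor Principle C is at stake; coindexation permitted.
*Emil₄* and the pronoun do not c-command one another → neither Principle B nor Principle C is at stake; coindexation permitted.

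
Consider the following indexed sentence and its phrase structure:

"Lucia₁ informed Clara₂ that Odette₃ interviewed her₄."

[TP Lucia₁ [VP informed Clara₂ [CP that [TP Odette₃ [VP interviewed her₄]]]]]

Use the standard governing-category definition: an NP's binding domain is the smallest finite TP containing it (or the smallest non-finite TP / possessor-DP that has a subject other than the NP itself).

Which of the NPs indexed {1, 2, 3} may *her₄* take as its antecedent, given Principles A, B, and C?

{1, 2}

*her* is a pronoun, so Principle B applies: it must be free in its binding domain.
Binding domain of *her₄*: the embedded TP, whose subject is Odette₃.
*Lucia₁* c-commands the pronoun but from outside its binding domain, and is not c-commanded by it → coindexation permitted.
*Clara₂* c-commands the pronoun but from outside its binding domain, and is not c-commanded by it → coindexation permitted.
*Odette₃* c-commands the pronoun within its binding domain → coindexation would violate Principle B.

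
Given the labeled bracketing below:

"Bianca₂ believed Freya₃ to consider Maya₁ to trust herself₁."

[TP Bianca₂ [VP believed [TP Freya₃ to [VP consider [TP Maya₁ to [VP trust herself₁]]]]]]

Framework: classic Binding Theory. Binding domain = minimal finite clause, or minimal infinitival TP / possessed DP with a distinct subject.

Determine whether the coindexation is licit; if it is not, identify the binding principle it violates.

grammatical

The two coindexed NPs are *Maya₁* and *herself₁*.
*herself₁* is an anaphor; its binding domain is the embedded TP, whose subject is Maya₁. *Maya₁* c-commands it within that domain and shares its index, so Principle A is satisfied.
*Maya₁* is an R-expression; *herself₁* does not c-command it, and no other NP shares its index, so Principle C is satisfied.
All principles are respected.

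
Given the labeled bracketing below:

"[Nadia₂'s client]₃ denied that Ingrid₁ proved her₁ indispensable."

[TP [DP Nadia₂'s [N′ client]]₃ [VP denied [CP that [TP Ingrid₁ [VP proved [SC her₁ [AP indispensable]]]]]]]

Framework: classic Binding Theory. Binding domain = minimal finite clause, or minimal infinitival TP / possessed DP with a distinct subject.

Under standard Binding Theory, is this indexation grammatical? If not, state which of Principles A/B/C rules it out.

Principle B

The two coindexed NPs are *Ingrid₁* and *her₁*.
*her₁* is a pronoun. Its binding domain is the embedded TP, whose subject is Ingrid₁.
*Ingrid₁* c-commands it within that domain and carries the same index.
The pronoun is locally bound → Principle B violation.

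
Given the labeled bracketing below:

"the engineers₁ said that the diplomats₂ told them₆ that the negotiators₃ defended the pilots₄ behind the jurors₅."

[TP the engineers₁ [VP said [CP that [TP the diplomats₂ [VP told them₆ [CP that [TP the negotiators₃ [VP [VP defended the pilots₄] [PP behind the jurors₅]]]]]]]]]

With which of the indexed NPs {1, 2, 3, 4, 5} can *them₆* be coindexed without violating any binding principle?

{1}

*them* is a pronoun, so Principle B applies: it must be free in its binding domain.
Binding domain of *them₆*: the embedded TP, whose subject is the diplomats₂.
*the engineers₁* c-commands the pronoun but from outside its binding domain, and is not c-commanded by it → coindexation permitted.
*the diplomats₂* c-commands the pronoun within its binding domain → coindexation would violate Principle B.
*the negotiators₃*: the pronoun c-commands this R-expression → coindexation would violate Principle C on *the negotiators₃*.
*the pilots₄*: the pronoun c-commands this R-expression → coindexation would violate Principle C on *the pilots₄*.
*the jurors₅*: the pronoun c-commands this R-expression → coindexation would violate Principle C on *the jurors₅*.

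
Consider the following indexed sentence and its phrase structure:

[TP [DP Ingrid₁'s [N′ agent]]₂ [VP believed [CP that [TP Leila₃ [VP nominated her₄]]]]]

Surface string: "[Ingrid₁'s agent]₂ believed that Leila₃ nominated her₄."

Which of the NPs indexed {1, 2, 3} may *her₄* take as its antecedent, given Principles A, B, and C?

*her* is a pronoun, so Principle B applies: it must be free in its binding domain.
Binding domain of *her₄*: the embedded TP, whose subject is Leila₃.
*Ingrid₁* and the pronoun do not c-command one another → neither Principle B nor Principle C is at stake; coindexation permitted.
*[Ingrid₁'s agent]₂* c-commands the pronoun but from outside its binding domain, and is not c-commanded by it → coindexation permitted.
*Leila₃* c-commands the pronoun within its binding domain → coindexation would violate Principle B.

{1, 2}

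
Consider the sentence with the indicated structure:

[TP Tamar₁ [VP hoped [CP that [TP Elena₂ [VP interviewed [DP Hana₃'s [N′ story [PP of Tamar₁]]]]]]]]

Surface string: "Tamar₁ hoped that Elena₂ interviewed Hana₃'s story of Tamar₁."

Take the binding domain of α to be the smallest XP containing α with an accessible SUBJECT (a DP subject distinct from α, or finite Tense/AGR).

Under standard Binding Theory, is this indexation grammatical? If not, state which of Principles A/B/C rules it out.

Principle C

The two coindexed NPs are *Tamar₁* (the higher occurrence) and *Tamar₁* (the lower occurrence).
*Tamar₁* (the lower occurrence) is an R-expression. Principle C requires it to be free everywhere.
*Tamar₁* (the higher occurrence) c-commands it and carries the same index.
The R-expression is bound → Principle C violation.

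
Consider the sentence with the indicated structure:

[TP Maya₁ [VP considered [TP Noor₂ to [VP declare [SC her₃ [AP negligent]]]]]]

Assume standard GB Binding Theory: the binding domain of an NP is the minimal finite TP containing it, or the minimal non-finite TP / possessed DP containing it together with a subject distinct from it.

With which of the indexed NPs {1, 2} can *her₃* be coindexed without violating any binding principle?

{1}

*her* is a pronoun, so Principle B applies: it must be free in its binding domain.
Binding domain of *her₃*: the embedded TP, whose subject is Noor₂.
*Maya₁* c-commands the pronoun but from outside its binding domain, and is not c-commanded by it → coindexation permitted.
*Noor₂* c-commands the pronoun within its binding domain → coindexation would violate Principle B.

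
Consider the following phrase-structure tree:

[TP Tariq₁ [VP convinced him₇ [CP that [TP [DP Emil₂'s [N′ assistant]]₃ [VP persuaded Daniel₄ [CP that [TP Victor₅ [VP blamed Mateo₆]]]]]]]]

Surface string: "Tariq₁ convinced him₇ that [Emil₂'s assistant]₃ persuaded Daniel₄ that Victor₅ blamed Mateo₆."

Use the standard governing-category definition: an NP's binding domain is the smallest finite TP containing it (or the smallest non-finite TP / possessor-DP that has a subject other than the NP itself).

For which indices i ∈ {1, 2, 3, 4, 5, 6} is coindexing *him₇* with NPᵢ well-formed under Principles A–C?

none

*him* is a pronoun, so Principle B applies: it must be free in its binding domain.
Binding domain of *him₇*: the matrix TP, whose subject is Tariq₁.
*Tariq₁* c-commands the pronoun within its binding domain → coindexation would violate Principle B.
*Emil₂*: the pronoun c-commands this R-expression → coindexation would violate Principle C on *Emil₂*.
*[Emil₂'s assistant]₃*: the pronoun c-commands this R-expression → coindexation would violate Principle C on *[Emil₂'s assistant]₃*.
*Daniel₄*: the pronoun c-commands this R-expression → coindexation would violate Principle C on *Daniel₄*.
*Victor₅*: the pronoun c-commands this R-expression → coindexation would violate Principle C on *Victor₅*.
*Mateo₆*: the pronoun c-commands this R-expression → coindexation would violate Principle C on *Mateo₆*.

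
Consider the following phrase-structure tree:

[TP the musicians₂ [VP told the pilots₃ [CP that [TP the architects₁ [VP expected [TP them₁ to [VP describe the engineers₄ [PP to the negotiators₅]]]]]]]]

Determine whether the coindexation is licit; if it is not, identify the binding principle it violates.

The two coindexed NPs are *the architects₁* and *them₁*.
*them₁* is a pronoun. Its binding domain is the embedded TP, whose subject is the architects₁.
*the architects₁* c-commands it within that domain and carries the same index.
The pronoun is locally bound → Principle B violation.

Principle B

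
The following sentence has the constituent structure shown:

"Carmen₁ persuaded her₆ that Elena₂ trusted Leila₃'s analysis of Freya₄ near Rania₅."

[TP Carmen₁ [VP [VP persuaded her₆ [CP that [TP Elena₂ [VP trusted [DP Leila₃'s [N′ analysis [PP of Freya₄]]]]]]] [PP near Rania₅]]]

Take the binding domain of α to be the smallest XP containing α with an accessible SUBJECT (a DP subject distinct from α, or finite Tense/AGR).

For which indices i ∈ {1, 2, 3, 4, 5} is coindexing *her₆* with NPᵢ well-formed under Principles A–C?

*her* is a pronoun, so Principle B applies: it must be free in its binding domain.
Binding domain of *her₆*: the matrix TP, whose subject is Carmen₁.
*Carmen₁* c-commands the pronoun within its binding domain → coindexation would violate Principle B.
*Elena₂*: the pronoun c-commands this R-expression → coindexation would violate Principle C on *Elena₂*.
*Leila₃*: the pronoun c-commands this R-expression → coindexation would violate Principle C on *Leila₃*.
*Freya₄*: the pronoun c-commands this R-expression → coindexation would violate Principle C on *Freya₄*.
*Rania₅* and the pronoun do not c-command one another → neither Principle B nor Principle C is at stake; coindexation permitted.

{5}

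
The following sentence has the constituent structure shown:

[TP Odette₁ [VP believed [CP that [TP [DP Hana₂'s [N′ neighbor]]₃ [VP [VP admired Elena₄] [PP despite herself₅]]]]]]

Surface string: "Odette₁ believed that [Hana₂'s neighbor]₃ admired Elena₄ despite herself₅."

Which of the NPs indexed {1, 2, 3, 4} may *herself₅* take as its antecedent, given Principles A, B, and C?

{3}

*herself* is an anaphor, so Principle A applies: it must be bound in its binding domain.
Binding domain of *herself₅*: the embedded TP, whose subject is [Hana₂'s neighbor]₃.
*Odette₁* c-commands the anaphor but is outside its binding domain → cannot satisfy Principle A.
*Hana₂* does not c-command the anaphor → cannot bind it.
*[Hana₂'s neighbor]₃* c-commands the anaphor within its binding domain → licit binder.
*Elena₄* does not c-command the anaphor → cannot bind it.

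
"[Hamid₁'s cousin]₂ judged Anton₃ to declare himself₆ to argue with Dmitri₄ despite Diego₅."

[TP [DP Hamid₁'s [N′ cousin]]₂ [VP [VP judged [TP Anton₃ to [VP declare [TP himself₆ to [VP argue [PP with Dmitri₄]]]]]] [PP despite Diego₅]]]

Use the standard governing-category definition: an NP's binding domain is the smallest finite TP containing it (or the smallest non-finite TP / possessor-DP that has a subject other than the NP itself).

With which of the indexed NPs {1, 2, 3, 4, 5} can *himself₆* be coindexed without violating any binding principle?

*himself* is an anaphor, so Principle A applies: it must be bound in its binding domain.
Binding domain of *himself₆*: the embedded TP, whose subject is Anton₃.
*Hamid₁* does not c-command the anaphor → cannot bind it.
*[Hamid₁'s cousin]₂* c-commands the anaphor but is outside its binding domain → cannot satisfy Principle A.
*Anton₃* c-commands the anaphor within its binding domain → licit binder.
*Dmitri₄* does not c-command the anaphor → cannot bind it.
*Diego₅* does not c-command the anaphor → cannot bind it.

{3}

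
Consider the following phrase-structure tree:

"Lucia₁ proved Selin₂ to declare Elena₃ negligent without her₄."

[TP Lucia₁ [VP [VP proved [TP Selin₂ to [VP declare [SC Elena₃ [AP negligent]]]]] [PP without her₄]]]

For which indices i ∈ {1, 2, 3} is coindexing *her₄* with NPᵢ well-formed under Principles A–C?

{2, 3}

*her* is a pronoun, so Principle B applies: it must be free in its binding domain.
Binding domain of *her₄*: the matrix TP, whose subject is Lucia₁.
*Lucia₁* c-commands the pronoun within its binding domain → coindexation would violate Principle B.
*Selin₂* and the pronoun do not c-command one another → neither Principle B nor Principle C is at stake; coindexation permitted.
*Elena₃* and the pronoun do not c-command one another → neither Principle B nor Principle C is at stake; coindexation permitted.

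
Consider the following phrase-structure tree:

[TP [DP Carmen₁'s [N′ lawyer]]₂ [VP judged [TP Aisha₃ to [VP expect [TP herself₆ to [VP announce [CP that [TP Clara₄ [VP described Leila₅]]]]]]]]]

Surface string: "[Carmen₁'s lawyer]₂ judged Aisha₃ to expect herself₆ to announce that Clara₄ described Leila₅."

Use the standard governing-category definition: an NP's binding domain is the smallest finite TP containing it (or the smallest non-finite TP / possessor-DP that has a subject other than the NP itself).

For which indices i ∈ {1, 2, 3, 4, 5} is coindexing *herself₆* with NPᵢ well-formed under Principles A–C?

*herself* is an anaphor, so Principle A applies: it must be bound in its binding domain.
Binding domain of *herself₆*: the embedded TP, whose subject is Aisha₃.
*Carmen₁* does not c-command the anaphor → cannot bind it.
*[Carmen₁'s lawyer]₂* c-commands the anaphor but is outside its binding domain → cannot satisfy Principle A.
*Aisha₃* c-commands the anaphor within its binding domain → licit binder.
*Clara₄* does not c-command the anaphor → cannot bind it.
*Leila₅* does not c-command the anaphor → cannot bind it.

{3}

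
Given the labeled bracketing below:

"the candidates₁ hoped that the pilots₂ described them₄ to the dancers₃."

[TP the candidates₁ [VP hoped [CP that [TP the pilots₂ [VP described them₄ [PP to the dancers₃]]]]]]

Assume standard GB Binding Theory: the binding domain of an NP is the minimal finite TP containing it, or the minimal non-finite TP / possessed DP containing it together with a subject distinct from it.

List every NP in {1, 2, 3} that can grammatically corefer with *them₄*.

*them* is a pronoun, so Principle B applies: it must be free in its binding domain.
Binding domain of *them₄*: the embedded TP, whose subject is the pilots₂.
*the candidates₁* c-commands the pronoun but from outside its binding domain, and is not c-commanded by it → coindexation permitted.
*the pilots₂* c-commands the pronoun within its binding domain → coindexation would violate Principle B.
*the dancers₃*: the pronoun c-commands this R-expression → coindexation would violate Principle C on *the dancers₃*.

{1}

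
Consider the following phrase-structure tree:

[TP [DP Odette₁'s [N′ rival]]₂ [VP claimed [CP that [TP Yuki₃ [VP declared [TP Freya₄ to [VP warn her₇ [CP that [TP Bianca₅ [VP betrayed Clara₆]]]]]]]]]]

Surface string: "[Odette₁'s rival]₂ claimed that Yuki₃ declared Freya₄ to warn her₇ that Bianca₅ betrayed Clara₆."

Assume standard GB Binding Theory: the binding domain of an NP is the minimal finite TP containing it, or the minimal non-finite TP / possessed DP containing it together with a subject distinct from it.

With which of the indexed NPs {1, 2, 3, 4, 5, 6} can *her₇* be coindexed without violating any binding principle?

{1, 2, 3}

*her* is a pronoun, so Principle B applies: it must be free in its binding domain.
Binding domain of *her₇*: the embedded TP, whose subject is Freya₄.
*Odette₁* and the pronoun do not c-command one another → neither Principle B nor Principle C is at stake; coindexation permitted.
*[Odette₁'s rival]₂* c-commands the pronoun but from outside its binding domain, and is not c-commanded by it → coindexation permitted.
*Yuki₃* c-commands the pronoun but from outside its binding domain, and is not c-commanded by it → coindexation permitted.
*Freya₄* c-commands the pronoun within its binding domain → coindexation would violate Principle B.
*Bianca₅*: the pronoun c-commands this R-expression → coindexation would violate Principle C on *Bianca₅*.
*Clara₆*: the pronoun c-commands this R-expression → coindexation would violate Principle C on *Clara₆*.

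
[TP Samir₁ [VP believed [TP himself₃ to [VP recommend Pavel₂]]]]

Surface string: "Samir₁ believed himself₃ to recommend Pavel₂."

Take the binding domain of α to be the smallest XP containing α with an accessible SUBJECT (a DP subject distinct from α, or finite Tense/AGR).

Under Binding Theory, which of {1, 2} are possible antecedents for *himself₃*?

*himself* is an anaphor, so Principle A applies: it must be bound in its binding domain.
Binding domain of *himself₃*: the matrix TP, whose subject is Samir₁.
*Samir₁* c-commands the anaphor within its binding domain → licit binder.
*Pavel₂* does not c-command the anaphor → cannot bind it.

{1}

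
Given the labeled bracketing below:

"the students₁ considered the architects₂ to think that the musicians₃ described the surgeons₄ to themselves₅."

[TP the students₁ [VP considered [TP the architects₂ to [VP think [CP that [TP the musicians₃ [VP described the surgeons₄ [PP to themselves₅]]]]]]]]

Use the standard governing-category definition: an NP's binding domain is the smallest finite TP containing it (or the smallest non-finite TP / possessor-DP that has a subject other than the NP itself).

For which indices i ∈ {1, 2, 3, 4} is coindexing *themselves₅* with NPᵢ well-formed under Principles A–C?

{3, 4}

*themselves* is an anaphor, so Principle A applies: it must be bound in its binding domain.
Binding domain of *themselves₅*: the embedded TP, whose subject is the musicians₃.
*the students₁* c-commands the anaphor but is outside its binding domain → cannot satisfy Principle A.
*the architects₂* c-commands the anaphor but is outside its binding domain → cannot satisfy Principle A.
*the musicians₃* c-commands the anaphor within its binding domain → licit binder.
*the surgeons₄* c-commands the anaphor within its binding domain → licit binder.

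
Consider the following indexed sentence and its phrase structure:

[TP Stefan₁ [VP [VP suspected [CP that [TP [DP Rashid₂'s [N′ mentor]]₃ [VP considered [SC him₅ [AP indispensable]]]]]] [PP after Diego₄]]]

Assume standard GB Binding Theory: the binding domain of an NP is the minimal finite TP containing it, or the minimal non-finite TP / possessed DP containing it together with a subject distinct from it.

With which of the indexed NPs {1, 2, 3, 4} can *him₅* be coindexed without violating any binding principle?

*him* is a pronoun, so Principle B applies: it must be free in its binding domain.
Binding domain of *him₅*: the embedded TP, whose subject is [Rashid₂'s mentor]₃.
*Stefan₁* c-commands the pronoun but from outside its binding domain, and is not c-commanded by it → coindexation permitted.
*Rashid₂* and the pronoun do not c-command one another → neither Principle B nor Principle C is at stake; coindexation permitted.
*[Rashid₂'s mentor]₃* c-commands the pronoun within its binding domain → coindexation would violate Principle B.
*Diego₄* and the pronoun do not c-command one another → neither Principle B nor Principle C is at stake; coindexation permitted.

{1, 2, 4}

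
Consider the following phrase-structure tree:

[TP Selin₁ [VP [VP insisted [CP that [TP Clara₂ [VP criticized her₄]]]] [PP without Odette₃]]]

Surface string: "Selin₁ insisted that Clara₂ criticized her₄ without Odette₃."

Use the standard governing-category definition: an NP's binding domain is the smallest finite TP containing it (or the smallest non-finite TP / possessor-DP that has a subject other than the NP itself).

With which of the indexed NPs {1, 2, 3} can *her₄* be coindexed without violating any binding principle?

*her* is a pronoun, so Principle B applies: it must be free in its binding domain.
Binding domain of *her₄*: the embedded TP, whose subject is Clara₂.
*Selin₁* c-commands the pronoun but from outside its binding domain, and is not c-commanded by it → coindexation permitted.
*Clara₂* c-commands the pronoun within its binding domain → coindexation would violate Principle B.
*Odette₃* and the pronoun do not c-command one another → neither Principle B nor Principle C is at stake; coindexation permitted.

{1, 3}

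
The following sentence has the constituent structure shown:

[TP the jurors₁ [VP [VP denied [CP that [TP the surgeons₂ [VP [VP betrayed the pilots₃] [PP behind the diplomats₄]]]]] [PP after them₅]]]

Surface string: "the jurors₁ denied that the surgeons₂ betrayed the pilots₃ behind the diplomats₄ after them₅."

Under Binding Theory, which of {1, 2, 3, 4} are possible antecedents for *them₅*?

{2, 3, 4}

*them* is a pronoun, so Principle B applies: it must be free in its binding domain.
Binding domain of *them₅*: the matrix TP, whose subject is the jurors₁.
*the jurors₁* c-commands the pronoun within its binding domain → coindexation would violate Principle B.
*the surgeons₂* and the pronoun do not c-command one another → neither Principle B nor Principle C is at stake; coindexation permitted.
*the pilots₃* and the pronoun do not c-command one another → neither Principle B nor Principle C is at stake; coindexation permitted.
*the diplomats₄* and the pronoun do not c-command one another → neither Principle B nor Principle C is at stake; coindexation permitted.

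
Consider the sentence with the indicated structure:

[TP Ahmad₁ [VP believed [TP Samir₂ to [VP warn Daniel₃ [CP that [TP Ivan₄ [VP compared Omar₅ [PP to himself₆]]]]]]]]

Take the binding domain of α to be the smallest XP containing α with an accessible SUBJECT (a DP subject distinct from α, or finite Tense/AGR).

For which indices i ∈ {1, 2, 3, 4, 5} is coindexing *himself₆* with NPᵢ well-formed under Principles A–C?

*himself* is an anaphor, so Principle A applies: it must be bound in its binding domain.
Binding domain of *himself₆*: the embedded TP, whose subject is Ivan₄.
*Ahmad₁* c-commands the anaphor but is outside its binding domain → cannot satisfy Principle A.
*Samir₂* c-commands the anaphor but is outside its binding domain → cannot satisfy Principle A.
*Daniel₃* c-commands the anaphor but is outside its binding domain → cannot satisfy Principle A.
*Ivan₄* c-commands the anaphor within its binding domain → licit binder.
*Omar₅* c-commands the anaphor within its binding domain → licit binder.

{4, 5}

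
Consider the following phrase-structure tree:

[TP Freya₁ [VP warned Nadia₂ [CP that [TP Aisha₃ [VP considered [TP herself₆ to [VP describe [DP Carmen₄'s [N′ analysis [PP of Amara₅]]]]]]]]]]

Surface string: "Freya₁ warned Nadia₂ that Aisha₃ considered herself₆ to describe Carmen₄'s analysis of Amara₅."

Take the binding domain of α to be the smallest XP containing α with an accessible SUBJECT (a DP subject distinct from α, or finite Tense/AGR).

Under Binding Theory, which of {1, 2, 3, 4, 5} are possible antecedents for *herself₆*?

{3}

*herself* is an anaphor, so Principle A applies: it must be bound in its binding domain.
Binding domain of *herself₆*: the embedded TP, whose subject is Aisha₃.
*Freya₁* c-commands the anaphor but is outside its binding domain → cannot satisfy Principle A.
*Nadia₂* c-commands the anaphor but is outside its binding domain → cannot satisfy Principle A.
*Aisha₃* c-commands the anaphor within its binding domain → licit binder.
*Carmen₄* does not c-command the anaphor → cannot bind it.
*Amara₅* does not c-command the anaphor → cannot bind it.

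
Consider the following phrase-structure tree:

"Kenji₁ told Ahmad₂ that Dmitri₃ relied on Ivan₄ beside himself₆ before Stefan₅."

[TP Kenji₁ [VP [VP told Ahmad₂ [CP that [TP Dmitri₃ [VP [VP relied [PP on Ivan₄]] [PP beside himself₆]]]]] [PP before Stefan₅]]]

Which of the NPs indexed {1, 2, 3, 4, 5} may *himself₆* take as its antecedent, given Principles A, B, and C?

{3}

*himself* is an anaphor, so Principle A applies: it must be bound in its binding domain.
Binding domain of *himself₆*: the embedded TP, whose subject is Dmitri₃.
*Kenji₁* c-commands the anaphor but is outside its binding domain → cannot satisfy Principle A.
*Ahmad₂* c-commands the anaphor but is outside its binding domain → cannot satisfy Principle A.
*Dmitri₃* c-commands the anaphor within its binding domain → licit binder.
*Ivan₄* does not c-command the anaphor → cannot bind it.
*Stefan₅* does not c-command the anaphor → cannot bind it.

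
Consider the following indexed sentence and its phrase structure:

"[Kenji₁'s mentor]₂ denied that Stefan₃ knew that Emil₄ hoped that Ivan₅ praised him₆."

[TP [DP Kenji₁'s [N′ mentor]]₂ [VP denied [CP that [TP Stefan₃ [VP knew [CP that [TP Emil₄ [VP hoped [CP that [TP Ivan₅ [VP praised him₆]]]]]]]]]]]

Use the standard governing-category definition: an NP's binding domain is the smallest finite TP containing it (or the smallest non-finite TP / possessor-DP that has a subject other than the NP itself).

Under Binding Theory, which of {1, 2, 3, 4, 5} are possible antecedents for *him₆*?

*him* is a pronoun, so Principle B applies: it must be free in its binding domain.
Binding domain of *him₆*: the embedded TP, whose subject is Ivan₅.
*Kenji₁* and the pronoun do not c-command one another → neither Principle B nor Principle C is at stake; coindexation permitted.
*[Kenji₁'s mentor]₂* c-commands the pronoun but from outside its binding domain, and is not c-commanded by it → coindexation permitted.
*Stefan₃* c-commands the pronoun but from outside its binding domain, and is not c-commanded by it → coindexation permitted.
*Emil₄* c-commands the pronoun but from outside its binding domain, and is not c-commanded by it → coindexation permitted.
*Ivan₅* c-commands the pronoun within its binding domain → coindexation would violate Principle B.

{1, 2, 3, 4}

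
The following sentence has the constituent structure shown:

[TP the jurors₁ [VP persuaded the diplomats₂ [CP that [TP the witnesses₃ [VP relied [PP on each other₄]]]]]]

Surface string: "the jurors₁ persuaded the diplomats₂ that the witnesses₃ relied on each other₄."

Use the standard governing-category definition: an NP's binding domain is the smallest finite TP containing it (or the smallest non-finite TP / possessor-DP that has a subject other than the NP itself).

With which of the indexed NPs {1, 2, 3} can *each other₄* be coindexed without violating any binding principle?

{3}

*each other* is an anaphor, so Principle A applies: it must be bound in its binding domain.
Binding domain of *each other₄*: the embedded TP, whose subject is the witnesses₃.
*the jurors₁* c-commands the anaphor but is outside its binding domain → cannot satisfy Principle A.
*the diplomats₂* c-commands the anaphor but is outside its binding domain → cannot satisfy Principle A.
*the witnesses₃* c-commands the anaphor within its binding domain → licit binder.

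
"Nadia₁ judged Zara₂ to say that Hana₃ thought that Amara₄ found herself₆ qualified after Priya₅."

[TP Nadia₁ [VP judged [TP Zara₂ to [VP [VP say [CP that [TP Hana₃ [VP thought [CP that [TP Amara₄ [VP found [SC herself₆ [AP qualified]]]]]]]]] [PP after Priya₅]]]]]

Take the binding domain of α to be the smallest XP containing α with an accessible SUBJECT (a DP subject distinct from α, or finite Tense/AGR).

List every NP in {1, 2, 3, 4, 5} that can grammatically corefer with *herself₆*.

{4}

*herself* is an anaphor, so Principle A applies: it must be bound in its binding domain.
Binding domain of *herself₆*: the embedded TP, whose subject is Amara₄.
*Nadia₁* c-commands the anaphor but is outside its binding domain → cannot satisfy Principle A.
*Zara₂* c-commands the anaphor but is outside its binding domain → cannot satisfy Principle A.
*Hana₃* c-commands the anaphor but is outside its binding domain → cannot satisfy Principle A.
*Amara₄* c-commands the anaphor within its binding domain → licit binder.
*Priya₅* does not c-command the anaphor → cannot bind it.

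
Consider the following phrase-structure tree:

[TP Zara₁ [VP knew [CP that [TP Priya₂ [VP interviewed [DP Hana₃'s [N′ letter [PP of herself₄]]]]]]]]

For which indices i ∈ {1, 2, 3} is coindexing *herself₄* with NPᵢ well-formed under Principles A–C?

*herself* is an anaphor, so Principle A applies: it must be bound in its binding domain.
Binding domain of *herself₄*: the possessed DP, whose subject is Hana₃.
*Zara₁* c-commands the anaphor but is outside its binding domain → cannot satisfy Principle A.
*Priya₂* c-commands the anaphor but is outside its binding domain → cannot satisfy Principle A.
*Hana₃* c-commands the anaphor within its binding domain → licit binder.

{3}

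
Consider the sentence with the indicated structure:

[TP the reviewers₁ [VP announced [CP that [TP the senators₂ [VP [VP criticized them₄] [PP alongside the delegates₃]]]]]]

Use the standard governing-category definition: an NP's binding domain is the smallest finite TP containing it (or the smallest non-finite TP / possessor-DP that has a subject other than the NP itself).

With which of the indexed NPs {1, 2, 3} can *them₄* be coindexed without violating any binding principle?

{1, 3}

*them* is a pronoun, so Principle B applies: it must be free in its binding domain.
Binding domain of *them₄*: the embedded TP, whose subject is the senators₂.
*the reviewers₁* c-commands the pronoun but from outside its binding domain, and is not c-commanded by it → coindexation permitted.
*the senators₂* c-commands the pronoun within its binding domain → coindexation would violate Principle B.
*the delegates₃* and the pronoun do not c-command one another → neither Principle B nor Principle C is at stake; coindexation permitted.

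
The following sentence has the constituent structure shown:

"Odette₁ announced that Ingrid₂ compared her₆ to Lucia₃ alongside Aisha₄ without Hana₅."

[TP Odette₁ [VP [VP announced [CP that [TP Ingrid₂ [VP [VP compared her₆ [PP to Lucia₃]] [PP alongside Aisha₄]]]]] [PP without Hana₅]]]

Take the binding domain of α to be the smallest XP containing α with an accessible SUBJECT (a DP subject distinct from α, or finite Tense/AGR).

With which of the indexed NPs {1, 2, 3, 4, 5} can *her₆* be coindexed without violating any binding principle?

*her* is a pronoun, so Principle B applies: it must be free in its binding domain.
Binding domain of *her₆*: the embedded TP, whose subject is Ingrid₂.
*Odette₁* c-commands the pronoun but from outside its binding domain, and is not c-commanded by it → coindexation permitted.
*Ingrid₂* c-commands the pronoun within its binding domain → coindexation would violate Principle B.
*Lucia₃*: the pronoun c-commands this R-expression → coindexation would violate Principle C on *Lucia₃*.
*Aisha₄* and the pronoun do not c-command one another → neither Principle B nor Principle C is at stake; coindexation permitted.
*Hana₅* and the pronoun do not c-command one another → neither Principle B nor Principle C is at stake; coindexation permitted.

{1, 4, 5}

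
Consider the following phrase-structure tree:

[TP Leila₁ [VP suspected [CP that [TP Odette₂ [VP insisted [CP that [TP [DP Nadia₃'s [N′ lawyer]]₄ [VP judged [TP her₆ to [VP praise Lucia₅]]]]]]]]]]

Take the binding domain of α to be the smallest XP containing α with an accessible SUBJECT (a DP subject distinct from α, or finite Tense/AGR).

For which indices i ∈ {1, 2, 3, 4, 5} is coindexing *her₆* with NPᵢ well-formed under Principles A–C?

*her* is a pronoun, so Principle B applies: it must be free in its binding domain.
Binding domain of *her₆*: the embedded TP, whose subject is [Nadia₃'s lawyer]₄.
*Leila₁* c-commands the pronoun but from outside its binding domain, and is not c-commanded by it → coindexation permitted.
*Odette₂* c-commands the pronoun but from outside its binding domain, and is not c-commanded by it → coindexation permitted.
*Nadia₃* and the pronoun do not c-command one another → neither Principle B nor Principle C is at stake; coindexation permitted.
*[Nadia₃'s lawyer]₄* c-commands the pronoun within its binding domain → coindexation would violate Principle B.
*Lucia₅*: the pronoun c-commands this R-expression → coindexation would violate Principle C on *Lucia₅*.

{1, 2, 3}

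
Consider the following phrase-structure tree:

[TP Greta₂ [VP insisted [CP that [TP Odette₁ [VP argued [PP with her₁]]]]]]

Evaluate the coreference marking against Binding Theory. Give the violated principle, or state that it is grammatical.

The two coindexed NPs are *Odette₁* and *her₁*.
*her₁* is a pronoun. Its binding domain is the embedded TP, whose subject is Odette₁.
*Odette₁* c-commands it within that domain and carries the same index.
The pronoun is locally bound → Principle B violation.

Principle B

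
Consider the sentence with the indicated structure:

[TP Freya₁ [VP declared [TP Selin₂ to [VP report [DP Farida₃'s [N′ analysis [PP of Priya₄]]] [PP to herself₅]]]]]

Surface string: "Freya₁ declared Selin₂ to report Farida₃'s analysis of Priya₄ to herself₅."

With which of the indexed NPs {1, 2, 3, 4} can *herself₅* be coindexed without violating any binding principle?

{2}

*herself* is an anaphor, so Principle A applies: it must be bound in its binding domain.
Binding domain of *herself₅*: the embedded TP, whose subject is Selin₂.
*Freya₁* c-commands the anaphor but is outside its binding domain → cannot satisfy Principle A.
*Selin₂* c-commands the anaphor within its binding domain → licit binder.
*Farida₃* does not c-command the anaphor → cannot bind it.
*Priya₄* does not c-command the anaphor → cannot bind it.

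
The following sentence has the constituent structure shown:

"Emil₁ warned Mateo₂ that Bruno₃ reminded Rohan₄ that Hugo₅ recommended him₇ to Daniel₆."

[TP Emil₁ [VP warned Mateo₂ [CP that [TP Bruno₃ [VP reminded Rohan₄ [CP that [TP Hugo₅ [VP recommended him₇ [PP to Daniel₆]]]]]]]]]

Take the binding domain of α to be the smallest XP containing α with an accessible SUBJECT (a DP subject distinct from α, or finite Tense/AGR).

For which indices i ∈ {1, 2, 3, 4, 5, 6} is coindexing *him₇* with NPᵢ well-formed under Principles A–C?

{1, 2, 3, 4}

*him* is a pronoun, so Principle B applies: it must be free in its binding domain.
Binding domain of *him₇*: the embedded TP, whose subject is Hugo₅.
*Emil₁* c-commands the pronoun but from outside its binding domain, and is not c-commanded by it → coindexation permitted.
*Mateo₂* c-commands the pronoun but from outside its binding domain, and is not c-commanded by it → coindexation permitted.
*Bruno₃* c-commands the pronoun but from outside its binding domain, and is not c-commanded by it → coindexation permitted.
*Rohan₄* c-commands the pronoun but from outside its binding domain, and is not c-commanded by it → coindexation permitted.
*Hugo₅* c-commands the pronoun within its binding domain → coindexation would violate Principle B.
*Daniel₆*: the pronoun c-commands this R-expression → coindexation would violate Principle C on *Daniel₆*.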